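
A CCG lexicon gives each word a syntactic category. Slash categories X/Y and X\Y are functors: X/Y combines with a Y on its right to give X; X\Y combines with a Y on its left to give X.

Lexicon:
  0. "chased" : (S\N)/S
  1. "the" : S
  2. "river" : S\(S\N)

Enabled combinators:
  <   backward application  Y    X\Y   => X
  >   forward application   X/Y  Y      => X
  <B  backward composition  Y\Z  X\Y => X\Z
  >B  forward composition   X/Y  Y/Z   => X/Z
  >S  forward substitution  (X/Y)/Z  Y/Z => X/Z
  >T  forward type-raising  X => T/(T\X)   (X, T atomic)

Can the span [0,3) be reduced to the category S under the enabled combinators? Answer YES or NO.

YES

[0,3] S   <
  [0,2] S\N   >
    [0,1] "chased" : (S\N)/S
    [1,2] "the" : S
  [2,3] "river" : S\(S\N)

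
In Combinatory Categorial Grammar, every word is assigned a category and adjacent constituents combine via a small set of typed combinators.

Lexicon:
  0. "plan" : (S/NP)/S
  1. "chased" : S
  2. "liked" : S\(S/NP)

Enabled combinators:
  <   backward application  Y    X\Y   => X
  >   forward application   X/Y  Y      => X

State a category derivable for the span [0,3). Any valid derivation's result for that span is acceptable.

[0,3] S   <
  [0,2] S/NP   >
    [0,1] "plan" : (S/NP)/S
    [1,2] "chased" : S
  [2,3] "liked" : S\(S/NP)

S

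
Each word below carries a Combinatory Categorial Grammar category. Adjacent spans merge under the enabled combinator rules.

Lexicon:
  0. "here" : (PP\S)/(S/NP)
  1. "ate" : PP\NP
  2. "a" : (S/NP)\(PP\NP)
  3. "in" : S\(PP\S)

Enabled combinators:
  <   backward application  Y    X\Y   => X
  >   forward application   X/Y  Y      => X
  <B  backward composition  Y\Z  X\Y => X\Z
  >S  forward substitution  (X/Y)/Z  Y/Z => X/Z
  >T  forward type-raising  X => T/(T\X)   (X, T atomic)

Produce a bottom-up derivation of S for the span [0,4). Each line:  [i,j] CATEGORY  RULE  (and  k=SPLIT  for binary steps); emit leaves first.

[0,4] S   <
  [0,3] PP\S   >
    [0,1] "here" : (PP\S)/(S/NP)
    [1,3] S/NP   <
      [1,2] "ate" : PP\NP
      [2,3] "a" : (S/NP)\(PP\NP)
  [3,4] "in" : S\(PP\S)

[0,1] (PP\S)/(S/NP)  lex  "here"
[1,2] PP\NP  lex  "ate"
[2,3] (S/NP)\(PP\NP)  lex  "a"
[1,3] S/NP  <  k=2
[0,3] PP\S  >  k=1
[3,4] S\(PP\S)  lex  "in"
[0,4] S  <  k=3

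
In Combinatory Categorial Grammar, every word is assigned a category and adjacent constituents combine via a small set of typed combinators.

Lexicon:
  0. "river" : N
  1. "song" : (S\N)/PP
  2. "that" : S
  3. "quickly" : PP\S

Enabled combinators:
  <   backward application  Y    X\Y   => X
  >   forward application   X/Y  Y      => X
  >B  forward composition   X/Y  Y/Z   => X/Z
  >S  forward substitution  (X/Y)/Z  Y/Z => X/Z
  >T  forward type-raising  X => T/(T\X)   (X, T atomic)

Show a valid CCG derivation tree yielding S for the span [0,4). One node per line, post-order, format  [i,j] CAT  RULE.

[0,1] N  lex  "river"
[0,1] S/(S\N)  >T
[1,2] (S\N)/PP  lex  "song"
[2,3] S  lex  "that"
[3,4] PP\S  lex  "quickly"
[2,4] PP  <  k=3
[1,4] S\N  >  k=2
[0,4] S  >  k=1

[0,4] S   >
  [0,1] S/(S\N)   >T
    [0,1] "river" : N
  [1,4] S\N   >
    [1,2] "song" : (S\N)/PP
    [2,4] PP   <
      [2,3] "that" : S
      [3,4] "quickly" : PP\S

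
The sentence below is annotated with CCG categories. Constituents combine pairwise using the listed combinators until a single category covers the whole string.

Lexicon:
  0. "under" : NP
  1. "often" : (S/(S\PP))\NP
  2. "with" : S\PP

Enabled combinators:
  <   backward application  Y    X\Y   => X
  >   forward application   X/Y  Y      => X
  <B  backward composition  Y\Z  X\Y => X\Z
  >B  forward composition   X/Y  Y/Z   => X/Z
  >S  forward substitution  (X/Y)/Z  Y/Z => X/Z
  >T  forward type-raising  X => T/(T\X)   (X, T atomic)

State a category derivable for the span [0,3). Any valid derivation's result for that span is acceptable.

[0,3] S   >
  [0,2] S/(S\PP)   <
    [0,1] "under" : NP
    [1,2] "often" : (S/(S\PP))\NP
  [2,3] "with" : S\PP

S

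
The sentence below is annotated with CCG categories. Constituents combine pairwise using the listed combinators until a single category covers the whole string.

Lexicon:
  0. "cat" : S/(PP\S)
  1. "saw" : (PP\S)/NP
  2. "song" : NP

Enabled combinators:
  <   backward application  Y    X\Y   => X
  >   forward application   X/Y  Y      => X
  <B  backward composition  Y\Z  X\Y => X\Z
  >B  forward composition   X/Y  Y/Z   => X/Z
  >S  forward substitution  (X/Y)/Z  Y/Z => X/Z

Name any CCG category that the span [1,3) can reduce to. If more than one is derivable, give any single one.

[0,3] S   >
  [0,1] "cat" : S/(PP\S)
  [1,3] PP\S   >
    [1,2] "saw" : (PP\S)/NP
    [2,3] "song" : NP

PP\S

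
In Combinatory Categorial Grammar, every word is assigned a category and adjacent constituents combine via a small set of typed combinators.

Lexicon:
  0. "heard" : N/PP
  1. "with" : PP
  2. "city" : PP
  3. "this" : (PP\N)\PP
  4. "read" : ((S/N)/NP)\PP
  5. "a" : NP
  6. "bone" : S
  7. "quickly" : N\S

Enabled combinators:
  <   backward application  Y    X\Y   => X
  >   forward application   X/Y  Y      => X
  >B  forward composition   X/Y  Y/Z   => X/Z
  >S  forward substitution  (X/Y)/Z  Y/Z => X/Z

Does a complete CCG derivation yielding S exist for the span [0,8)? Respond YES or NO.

[0,8] S   >
  [0,6] S/N   >
    [0,5] (S/N)/NP   <
      [0,4] PP   <
        [0,2] N   >
          [0,1] "heard" : N/PP
          [1,2] "with" : PP
        [2,4] PP\N   <
          [2,3] "city" : PP
          [3,4] "this" : (PP\N)\PP
      [4,5] "read" : ((S/N)/NP)\PP
    [5,6] "a" : NP
  [6,8] N   <
    [6,7] "bone" : S
    [7,8] "quickly" : N\S

YES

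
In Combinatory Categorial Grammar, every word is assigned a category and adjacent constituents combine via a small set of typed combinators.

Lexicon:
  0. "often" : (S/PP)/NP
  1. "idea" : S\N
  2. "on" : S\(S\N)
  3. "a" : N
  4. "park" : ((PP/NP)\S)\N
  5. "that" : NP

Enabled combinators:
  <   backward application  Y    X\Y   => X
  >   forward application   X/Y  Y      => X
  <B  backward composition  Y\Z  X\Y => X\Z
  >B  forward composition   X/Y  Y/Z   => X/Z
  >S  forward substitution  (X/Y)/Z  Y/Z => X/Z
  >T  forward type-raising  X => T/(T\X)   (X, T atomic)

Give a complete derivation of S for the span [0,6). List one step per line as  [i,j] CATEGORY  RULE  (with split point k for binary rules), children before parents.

[0,6] S   >
  [0,5] S/NP   >S
    [0,1] "often" : (S/PP)/NP
    [1,5] PP/NP   <
      [1,3] S   <
        [1,2] "idea" : S\N
        [2,3] "on" : S\(S\N)
      [3,5] (PP/NP)\S   <
        [3,4] "a" : N
        [4,5] "park" : ((PP/NP)\S)\N
  [5,6] "that" : NP

[0,1] (S/PP)/NP  lex  "often"
[1,2] S\N  lex  "idea"
[2,3] S\(S\N)  lex  "on"
[1,3] S  <  k=2
[3,4] N  lex  "a"
[4,5] ((PP/NP)\S)\N  lex  "park"
[3,5] (PP/NP)\S  <  k=4
[1,5] PP/NP  <  k=3
[0,5] S/NP  >S  k=1
[5,6] NP  lex  "that"
[0,6] S  >  k=5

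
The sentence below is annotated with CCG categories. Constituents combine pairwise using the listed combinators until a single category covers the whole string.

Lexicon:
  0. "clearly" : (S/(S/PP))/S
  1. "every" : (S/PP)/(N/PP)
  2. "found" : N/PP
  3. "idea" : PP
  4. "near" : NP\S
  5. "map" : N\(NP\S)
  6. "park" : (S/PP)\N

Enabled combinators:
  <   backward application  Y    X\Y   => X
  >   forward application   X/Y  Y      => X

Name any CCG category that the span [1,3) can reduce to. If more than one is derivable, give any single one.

S/PP

[0,7] S   >
  [0,4] S/(S/PP)   >
    [0,1] "clearly" : (S/(S/PP))/S
    [1,4] S   >
      [1,3] S/PP   >
        [1,2] "every" : (S/PP)/(N/PP)
        [2,3] "found" : N/PP
      [3,4] "idea" : PP
  [4,7] S/PP   <
    [4,6] N   <
      [4,5] "near" : NP\S
      [5,6] "map" : N\(NP\S)
    [6,7] "park" : (S/PP)\N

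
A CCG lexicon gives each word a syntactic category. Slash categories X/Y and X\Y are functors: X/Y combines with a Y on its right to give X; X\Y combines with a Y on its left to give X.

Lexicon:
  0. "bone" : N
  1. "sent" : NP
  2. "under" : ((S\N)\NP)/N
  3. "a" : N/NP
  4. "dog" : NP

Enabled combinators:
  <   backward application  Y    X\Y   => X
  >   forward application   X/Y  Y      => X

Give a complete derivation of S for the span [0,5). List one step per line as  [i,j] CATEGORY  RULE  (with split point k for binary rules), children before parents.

[0,5] S   <
  [0,1] "bone" : N
  [1,5] S\N   <
    [1,2] "sent" : NP
    [2,5] (S\N)\NP   >
      [2,3] "under" : ((S\N)\NP)/N
      [3,5] N   >
        [3,4] "a" : N/NP
        [4,5] "dog" : NP

[0,1] N  lex  "bone"
[1,2] NP  lex  "sent"
[2,3] ((S\N)\NP)/N  lex  "under"
[3,4] N/NP  lex  "a"
[4,5] NP  lex  "dog"
[3,5] N  >  k=4
[2,5] (S\N)\NP  >  k=3
[1,5] S\N  <  k=2
[0,5] S  <  k=1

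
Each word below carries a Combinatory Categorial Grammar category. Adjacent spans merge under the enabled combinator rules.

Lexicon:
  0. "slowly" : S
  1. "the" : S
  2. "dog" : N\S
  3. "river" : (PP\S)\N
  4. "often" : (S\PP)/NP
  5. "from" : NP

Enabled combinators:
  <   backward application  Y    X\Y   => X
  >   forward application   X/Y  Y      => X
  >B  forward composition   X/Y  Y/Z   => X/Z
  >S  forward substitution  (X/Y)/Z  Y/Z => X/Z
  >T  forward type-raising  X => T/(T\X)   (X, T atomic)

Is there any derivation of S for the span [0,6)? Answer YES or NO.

YES

[0,6] S   <
  [0,4] PP   >
    [0,1] PP/(PP\S)   >T
      [0,1] "slowly" : S
    [1,4] PP\S   <
      [1,3] N   <
        [1,2] "the" : S
        [2,3] "dog" : N\S
      [3,4] "river" : (PP\S)\N
  [4,6] S\PP   >
    [4,5] "often" : (S\PP)/NP
    [5,6] "from" : NP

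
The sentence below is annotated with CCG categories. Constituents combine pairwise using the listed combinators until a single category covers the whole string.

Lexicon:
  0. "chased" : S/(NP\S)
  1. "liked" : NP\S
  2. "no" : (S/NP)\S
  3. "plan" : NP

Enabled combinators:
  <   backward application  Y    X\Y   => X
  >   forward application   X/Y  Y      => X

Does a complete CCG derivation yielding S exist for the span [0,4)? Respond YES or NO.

YES

[0,4] S   >
  [0,3] S/NP   <
    [0,2] S   >
      [0,1] "chased" : S/(NP\S)
      [1,2] "liked" : NP\S
    [2,3] "no" : (S/NP)\S
  [3,4] "plan" : NP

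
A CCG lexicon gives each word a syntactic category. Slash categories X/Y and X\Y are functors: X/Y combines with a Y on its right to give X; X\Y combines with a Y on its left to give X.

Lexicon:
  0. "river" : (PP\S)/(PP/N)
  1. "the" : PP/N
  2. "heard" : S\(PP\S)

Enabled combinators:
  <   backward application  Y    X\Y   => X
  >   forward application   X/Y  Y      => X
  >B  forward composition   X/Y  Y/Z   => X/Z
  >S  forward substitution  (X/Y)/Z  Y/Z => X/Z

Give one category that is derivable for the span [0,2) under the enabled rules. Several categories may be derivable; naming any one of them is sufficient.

[0,3] S   <
  [0,2] PP\S   >
    [0,1] "river" : (PP\S)/(PP/N)
    [1,2] "the" : PP/N
  [2,3] "heard" : S\(PP\S)

PP\S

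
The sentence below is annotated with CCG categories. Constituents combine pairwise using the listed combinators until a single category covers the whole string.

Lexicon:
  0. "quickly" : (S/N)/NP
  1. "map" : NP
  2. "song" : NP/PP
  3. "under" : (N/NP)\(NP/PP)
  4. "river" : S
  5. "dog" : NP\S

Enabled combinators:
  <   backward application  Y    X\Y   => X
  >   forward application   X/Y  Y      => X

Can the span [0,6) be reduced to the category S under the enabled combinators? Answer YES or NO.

[0,6] S   >
  [0,2] S/N   >
    [0,1] "quickly" : (S/N)/NP
    [1,2] "map" : NP
  [2,6] N   >
    [2,4] N/NP   <
      [2,3] "song" : NP/PP
      [3,4] "under" : (N/NP)\(NP/PP)
    [4,6] NP   <
      [4,5] "river" : S
      [5,6] "dog" : NP\S

YES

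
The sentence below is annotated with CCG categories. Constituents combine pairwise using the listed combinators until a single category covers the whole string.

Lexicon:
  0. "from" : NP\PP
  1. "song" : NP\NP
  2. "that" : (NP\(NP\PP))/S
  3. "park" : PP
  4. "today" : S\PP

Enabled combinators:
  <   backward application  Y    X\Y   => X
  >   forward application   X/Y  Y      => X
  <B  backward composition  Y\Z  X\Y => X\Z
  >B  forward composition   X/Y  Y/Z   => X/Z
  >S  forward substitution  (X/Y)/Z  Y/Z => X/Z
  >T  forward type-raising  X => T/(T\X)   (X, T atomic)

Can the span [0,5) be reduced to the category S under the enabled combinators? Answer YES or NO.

NO

NP\PP NP\NP (NP\(NP\PP))/S PP S\PP
CKY chart[0,5] = {N/(N\NP), NP, NP/(NP\NP), PP/(PP\NP), S/(S\NP)}; S ∉ chart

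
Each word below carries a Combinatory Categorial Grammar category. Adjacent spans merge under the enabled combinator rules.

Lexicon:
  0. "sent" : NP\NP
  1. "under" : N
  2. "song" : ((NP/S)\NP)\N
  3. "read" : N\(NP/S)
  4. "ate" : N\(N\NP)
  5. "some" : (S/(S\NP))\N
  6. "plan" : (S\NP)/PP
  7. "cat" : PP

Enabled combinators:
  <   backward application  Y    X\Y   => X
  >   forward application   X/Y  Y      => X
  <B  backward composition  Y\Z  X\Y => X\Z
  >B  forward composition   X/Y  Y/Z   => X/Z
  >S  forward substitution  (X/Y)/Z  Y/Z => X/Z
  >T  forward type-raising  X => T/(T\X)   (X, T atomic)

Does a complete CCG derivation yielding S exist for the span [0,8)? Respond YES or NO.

[0,8] S   >
  [0,6] S/(S\NP)   <
    [0,5] N   <
      [0,4] N\NP   <B
        [0,1] "sent" : NP\NP
        [1,4] N\NP   <B
          [1,3] (NP/S)\NP   <
            [1,2] "under" : N
            [2,3] "song" : ((NP/S)\NP)\N
          [3,4] "read" : N\(NP/S)
      [4,5] "ate" : N\(N\NP)
    [5,6] "some" : (S/(S\NP))\N
  [6,8] S\NP   >
    [6,7] "plan" : (S\NP)/PP
    [7,8] "cat" : PP

YES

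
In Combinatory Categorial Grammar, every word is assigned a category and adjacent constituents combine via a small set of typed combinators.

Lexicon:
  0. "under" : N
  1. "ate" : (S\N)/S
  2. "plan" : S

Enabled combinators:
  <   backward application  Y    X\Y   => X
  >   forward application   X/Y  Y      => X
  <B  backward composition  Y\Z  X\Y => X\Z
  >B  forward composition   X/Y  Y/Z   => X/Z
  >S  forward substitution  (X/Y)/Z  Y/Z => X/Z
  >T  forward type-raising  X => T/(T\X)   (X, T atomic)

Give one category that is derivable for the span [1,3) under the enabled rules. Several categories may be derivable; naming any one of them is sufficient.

S\N

[0,3] S   <
  [0,1] "under" : N
  [1,3] S\N   >
    [1,2] "ate" : (S\N)/S
    [2,3] "plan" : S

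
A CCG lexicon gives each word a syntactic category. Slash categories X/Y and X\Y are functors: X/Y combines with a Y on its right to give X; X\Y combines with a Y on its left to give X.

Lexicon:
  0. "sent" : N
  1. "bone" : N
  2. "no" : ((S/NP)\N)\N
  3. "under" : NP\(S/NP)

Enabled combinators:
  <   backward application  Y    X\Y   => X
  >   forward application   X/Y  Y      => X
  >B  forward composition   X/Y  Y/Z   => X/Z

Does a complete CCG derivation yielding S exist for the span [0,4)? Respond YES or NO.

NO

N N ((S/NP)\N)\N NP\(S/NP)
CKY chart[0,4] = {NP}; S ∉ chart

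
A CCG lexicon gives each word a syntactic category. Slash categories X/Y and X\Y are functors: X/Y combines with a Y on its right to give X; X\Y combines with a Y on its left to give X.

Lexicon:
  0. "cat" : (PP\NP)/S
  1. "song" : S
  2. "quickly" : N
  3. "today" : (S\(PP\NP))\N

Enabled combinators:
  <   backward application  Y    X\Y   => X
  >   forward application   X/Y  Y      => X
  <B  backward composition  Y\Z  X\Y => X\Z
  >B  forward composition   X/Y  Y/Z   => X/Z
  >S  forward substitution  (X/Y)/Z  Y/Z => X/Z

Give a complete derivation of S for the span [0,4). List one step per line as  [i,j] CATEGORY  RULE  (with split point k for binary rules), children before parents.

[0,1] (PP\NP)/S  lex  "cat"
[1,2] S  lex  "song"
[0,2] PP\NP  >  k=1
[2,3] N  lex  "quickly"
[3,4] (S\(PP\NP))\N  lex  "today"
[2,4] S\(PP\NP)  <  k=3
[0,4] S  <  k=2

[0,4] S   <
  [0,2] PP\NP   >
    [0,1] "cat" : (PP\NP)/S
    [1,2] "song" : S
  [2,4] S\(PP\NP)   <
    [2,3] "quickly" : N
    [3,4] "today" : (S\(PP\NP))\N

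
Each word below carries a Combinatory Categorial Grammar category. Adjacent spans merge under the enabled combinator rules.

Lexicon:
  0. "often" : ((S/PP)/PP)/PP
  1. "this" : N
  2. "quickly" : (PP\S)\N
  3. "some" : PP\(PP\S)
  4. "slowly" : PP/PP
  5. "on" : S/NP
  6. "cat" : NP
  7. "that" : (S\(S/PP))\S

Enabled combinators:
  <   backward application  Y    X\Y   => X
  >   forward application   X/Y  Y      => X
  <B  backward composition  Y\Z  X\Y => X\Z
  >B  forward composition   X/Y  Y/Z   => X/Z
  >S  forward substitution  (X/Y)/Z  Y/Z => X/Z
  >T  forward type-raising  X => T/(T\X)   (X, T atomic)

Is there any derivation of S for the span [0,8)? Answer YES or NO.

[0,8] S   <
  [0,5] S/PP   >S
    [0,4] (S/PP)/PP   >
      [0,1] "often" : ((S/PP)/PP)/PP
      [1,4] PP   <
        [1,3] PP\S   <
          [1,2] "this" : N
          [2,3] "quickly" : (PP\S)\N
        [3,4] "some" : PP\(PP\S)
    [4,5] "slowly" : PP/PP
  [5,8] S\(S/PP)   <
    [5,7] S   >
      [5,6] "on" : S/NP
      [6,7] "cat" : NP
    [7,8] "that" : (S\(S/PP))\S

YES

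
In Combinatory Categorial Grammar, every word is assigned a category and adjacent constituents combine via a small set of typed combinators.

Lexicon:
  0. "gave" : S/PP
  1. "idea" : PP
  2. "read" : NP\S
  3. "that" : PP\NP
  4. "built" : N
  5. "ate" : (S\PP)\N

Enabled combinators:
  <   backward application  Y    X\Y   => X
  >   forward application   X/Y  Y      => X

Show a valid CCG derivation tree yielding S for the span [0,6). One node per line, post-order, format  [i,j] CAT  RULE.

[0,1] S/PP  lex  "gave"
[1,2] PP  lex  "idea"
[0,2] S  >  k=1
[2,3] NP\S  lex  "read"
[0,3] NP  <  k=2
[3,4] PP\NP  lex  "that"
[0,4] PP  <  k=3
[4,5] N  lex  "built"
[5,6] (S\PP)\N  lex  "ate"
[4,6] S\PP  <  k=5
[0,6] S  <  k=4

[0,6] S   <
  [0,4] PP   <
    [0,3] NP   <
      [0,2] S   >
        [0,1] "gave" : S/PP
        [1,2] "idea" : PP
      [2,3] "read" : NP\S
    [3,4] "that" : PP\NP
  [4,6] S\PP   <
    [4,5] "built" : N
    [5,6] "ate" : (S\PP)\N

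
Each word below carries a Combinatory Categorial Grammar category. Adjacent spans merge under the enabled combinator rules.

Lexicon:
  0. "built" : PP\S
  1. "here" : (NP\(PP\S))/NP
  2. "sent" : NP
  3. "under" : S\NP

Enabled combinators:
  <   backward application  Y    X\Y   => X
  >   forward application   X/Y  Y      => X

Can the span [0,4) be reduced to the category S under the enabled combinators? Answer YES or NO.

YES

[0,4] S   <
  [0,3] NP   <
    [0,1] "built" : PP\S
    [1,3] NP\(PP\S)   >
      [1,2] "here" : (NP\(PP\S))/NP
      [2,3] "sent" : NP
  [3,4] "under" : S\NP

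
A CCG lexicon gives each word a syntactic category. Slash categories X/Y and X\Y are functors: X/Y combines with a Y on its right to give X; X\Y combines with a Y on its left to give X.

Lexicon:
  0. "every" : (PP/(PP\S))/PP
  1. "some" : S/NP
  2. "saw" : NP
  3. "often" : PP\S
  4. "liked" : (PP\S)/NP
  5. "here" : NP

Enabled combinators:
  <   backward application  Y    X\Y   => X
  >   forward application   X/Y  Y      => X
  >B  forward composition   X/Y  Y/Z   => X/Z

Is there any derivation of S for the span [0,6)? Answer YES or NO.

(PP/(PP\S))/PP S/NP NP PP\S (PP\S)/NP NP
CKY chart[0,6] = {PP}; S ∉ chart

NO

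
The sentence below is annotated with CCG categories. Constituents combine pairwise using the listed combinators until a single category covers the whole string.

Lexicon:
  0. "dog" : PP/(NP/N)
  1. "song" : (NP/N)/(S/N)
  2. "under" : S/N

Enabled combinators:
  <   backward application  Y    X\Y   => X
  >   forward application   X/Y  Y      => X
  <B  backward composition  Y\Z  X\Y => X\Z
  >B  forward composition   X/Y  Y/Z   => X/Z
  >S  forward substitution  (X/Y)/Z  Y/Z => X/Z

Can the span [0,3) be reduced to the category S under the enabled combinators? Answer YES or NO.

PP/(NP/N) (NP/N)/(S/N) S/N
CKY chart[0,3] = {PP}; S ∉ chart

NO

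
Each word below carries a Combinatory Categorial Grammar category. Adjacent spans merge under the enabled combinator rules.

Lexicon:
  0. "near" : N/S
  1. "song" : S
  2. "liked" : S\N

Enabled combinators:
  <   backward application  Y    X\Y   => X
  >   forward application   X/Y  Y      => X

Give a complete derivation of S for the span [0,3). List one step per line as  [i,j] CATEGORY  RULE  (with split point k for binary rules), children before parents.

[0,1] N/S  lex  "near"
[1,2] S  lex  "song"
[0,2] N  >  k=1
[2,3] S\N  lex  "liked"
[0,3] S  <  k=2

[0,3] S   <
  [0,2] N   >
    [0,1] "near" : N/S
    [1,2] "song" : S
  [2,3] "liked" : S\N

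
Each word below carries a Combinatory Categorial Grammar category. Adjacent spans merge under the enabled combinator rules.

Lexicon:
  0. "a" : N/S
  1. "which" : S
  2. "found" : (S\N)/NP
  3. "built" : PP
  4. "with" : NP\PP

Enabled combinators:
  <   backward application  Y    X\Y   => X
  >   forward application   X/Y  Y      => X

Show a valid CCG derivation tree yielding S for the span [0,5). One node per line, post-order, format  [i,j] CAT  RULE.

[0,1] N/S  lex  "a"
[1,2] S  lex  "which"
[0,2] N  >  k=1
[2,3] (S\N)/NP  lex  "found"
[3,4] PP  lex  "built"
[4,5] NP\PP  lex  "with"
[3,5] NP  <  k=4
[2,5] S\N  >  k=3
[0,5] S  <  k=2

[0,5] S   <
  [0,2] N   >
    [0,1] "a" : N/S
    [1,2] "which" : S
  [2,5] S\N   >
    [2,3] "found" : (S\N)/NP
    [3,5] NP   <
      [3,4] "built" : PP
      [4,5] "with" : NP\PP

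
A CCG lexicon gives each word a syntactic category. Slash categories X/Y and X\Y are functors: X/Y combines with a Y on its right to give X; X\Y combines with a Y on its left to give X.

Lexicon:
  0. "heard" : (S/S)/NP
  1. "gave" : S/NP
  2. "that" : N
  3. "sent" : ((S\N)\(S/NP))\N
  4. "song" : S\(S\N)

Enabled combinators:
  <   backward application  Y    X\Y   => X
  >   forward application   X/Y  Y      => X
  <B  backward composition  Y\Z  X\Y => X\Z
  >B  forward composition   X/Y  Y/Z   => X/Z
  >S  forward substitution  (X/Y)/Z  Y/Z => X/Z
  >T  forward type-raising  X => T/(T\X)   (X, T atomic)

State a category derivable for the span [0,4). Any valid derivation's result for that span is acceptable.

S\N

[0,5] S   <
  [0,4] S\N   <
    [0,2] S/NP   >S
      [0,1] "heard" : (S/S)/NP
      [1,2] "gave" : S/NP
    [2,4] (S\N)\(S/NP)   <
      [2,3] "that" : N
      [3,4] "sent" : ((S\N)\(S/NP))\N
  [4,5] "song" : S\(S\N)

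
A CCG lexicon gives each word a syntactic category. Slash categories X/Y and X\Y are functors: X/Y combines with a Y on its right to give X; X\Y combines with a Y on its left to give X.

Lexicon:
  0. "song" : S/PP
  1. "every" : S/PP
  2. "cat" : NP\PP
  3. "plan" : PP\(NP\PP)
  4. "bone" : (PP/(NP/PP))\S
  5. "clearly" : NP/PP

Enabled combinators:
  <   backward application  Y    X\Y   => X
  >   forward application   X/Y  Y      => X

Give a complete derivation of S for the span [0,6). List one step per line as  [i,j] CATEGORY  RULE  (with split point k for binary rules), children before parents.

[0,1] S/PP  lex  "song"
[1,2] S/PP  lex  "every"
[2,3] NP\PP  lex  "cat"
[3,4] PP\(NP\PP)  lex  "plan"
[2,4] PP  <  k=3
[1,4] S  >  k=2
[4,5] (PP/(NP/PP))\S  lex  "bone"
[1,5] PP/(NP/PP)  <  k=4
[5,6] NP/PP  lex  "clearly"
[1,6] PP  >  k=5
[0,6] S  >  k=1

[0,6] S   >
  [0,1] "song" : S/PP
  [1,6] PP   >
    [1,5] PP/(NP/PP)   <
      [1,4] S   >
        [1,2] "every" : S/PP
        [2,4] PP   <
          [2,3] "cat" : NP\PP
          [3,4] "plan" : PP\(NP\PP)
      [4,5] "bone" : (PP/(NP/PP))\S
    [5,6] "clearly" : NP/PP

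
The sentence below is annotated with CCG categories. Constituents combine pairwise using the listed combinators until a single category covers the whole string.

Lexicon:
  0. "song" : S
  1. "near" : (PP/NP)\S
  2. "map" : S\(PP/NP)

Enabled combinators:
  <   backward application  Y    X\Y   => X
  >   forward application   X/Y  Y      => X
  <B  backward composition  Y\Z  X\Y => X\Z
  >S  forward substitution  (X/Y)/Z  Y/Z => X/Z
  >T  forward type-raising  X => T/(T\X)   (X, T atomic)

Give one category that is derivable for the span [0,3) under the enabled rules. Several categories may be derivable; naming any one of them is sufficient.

S

[0,3] S   <
  [0,2] PP/NP   <
    [0,1] "song" : S
    [1,2] "near" : (PP/NP)\S
  [2,3] "map" : S\(PP/NP)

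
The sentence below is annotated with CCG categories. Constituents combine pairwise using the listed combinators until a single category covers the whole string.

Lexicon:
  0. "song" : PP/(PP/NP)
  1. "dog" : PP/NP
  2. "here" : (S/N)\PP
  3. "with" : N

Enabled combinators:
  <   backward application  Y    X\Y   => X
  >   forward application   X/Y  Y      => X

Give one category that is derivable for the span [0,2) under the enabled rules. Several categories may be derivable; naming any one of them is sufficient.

[0,4] S   >
  [0,3] S/N   <
    [0,2] PP   >
      [0,1] "song" : PP/(PP/NP)
      [1,2] "dog" : PP/NP
    [2,3] "here" : (S/N)\PP
  [3,4] "with" : N

PP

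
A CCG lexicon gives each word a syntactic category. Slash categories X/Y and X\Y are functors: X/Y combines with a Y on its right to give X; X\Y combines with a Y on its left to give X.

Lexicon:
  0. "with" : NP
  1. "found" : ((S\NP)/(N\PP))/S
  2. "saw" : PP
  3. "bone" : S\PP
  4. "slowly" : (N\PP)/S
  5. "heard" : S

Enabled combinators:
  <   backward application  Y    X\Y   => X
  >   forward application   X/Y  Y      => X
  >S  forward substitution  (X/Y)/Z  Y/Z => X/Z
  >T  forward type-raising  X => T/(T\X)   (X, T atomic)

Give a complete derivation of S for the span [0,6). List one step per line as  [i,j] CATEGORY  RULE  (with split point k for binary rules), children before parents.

[0,1] NP  lex  "with"
[0,1] S/(S\NP)  >T
[1,2] ((S\NP)/(N\PP))/S  lex  "found"
[2,3] PP  lex  "saw"
[2,3] S/(S\PP)  >T
[3,4] S\PP  lex  "bone"
[2,4] S  >  k=3
[1,4] (S\NP)/(N\PP)  >  k=2
[4,5] (N\PP)/S  lex  "slowly"
[5,6] S  lex  "heard"
[4,6] N\PP  >  k=5
[1,6] S\NP  >  k=4
[0,6] S  >  k=1

[0,6] S   >
  [0,1] S/(S\NP)   >T
    [0,1] "with" : NP
  [1,6] S\NP   >
    [1,4] (S\NP)/(N\PP)   >
      [1,2] "found" : ((S\NP)/(N\PP))/S
      [2,4] S   >
        [2,3] S/(S\PP)   >T
          [2,3] "saw" : PP
        [3,4] "bone" : S\PP
    [4,6] N\PP   >
      [4,5] "slowly" : (N\PP)/S
      [5,6] "heard" : S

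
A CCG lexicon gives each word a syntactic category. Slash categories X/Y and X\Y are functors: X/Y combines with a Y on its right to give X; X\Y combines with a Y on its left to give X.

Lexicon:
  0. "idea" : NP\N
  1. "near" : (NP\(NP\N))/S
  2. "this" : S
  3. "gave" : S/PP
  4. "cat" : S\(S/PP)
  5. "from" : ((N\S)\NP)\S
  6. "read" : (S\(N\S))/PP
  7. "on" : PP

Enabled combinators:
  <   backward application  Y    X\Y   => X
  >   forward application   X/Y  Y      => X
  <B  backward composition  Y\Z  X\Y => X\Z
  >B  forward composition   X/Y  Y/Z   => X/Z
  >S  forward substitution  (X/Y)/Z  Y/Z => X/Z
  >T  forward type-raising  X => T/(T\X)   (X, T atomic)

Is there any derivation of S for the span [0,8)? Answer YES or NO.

[0,8] S   <
  [0,3] NP   <
    [0,1] "idea" : NP\N
    [1,3] NP\(NP\N)   >
      [1,2] "near" : (NP\(NP\N))/S
      [2,3] "this" : S
  [3,8] S\NP   <B
    [3,6] (N\S)\NP   <
      [3,5] S   <
        [3,4] "gave" : S/PP
        [4,5] "cat" : S\(S/PP)
      [5,6] "from" : ((N\S)\NP)\S
    [6,8] S\(N\S)   >
      [6,7] "read" : (S\(N\S))/PP
      [7,8] "on" : PP

YES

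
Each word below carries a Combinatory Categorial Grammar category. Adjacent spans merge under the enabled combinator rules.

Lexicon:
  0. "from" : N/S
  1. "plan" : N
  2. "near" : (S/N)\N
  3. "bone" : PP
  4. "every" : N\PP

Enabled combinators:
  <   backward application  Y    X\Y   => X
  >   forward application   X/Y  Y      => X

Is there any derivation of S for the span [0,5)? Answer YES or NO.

N/S N (S/N)\N PP N\PP
CKY chart[0,5] = {N}; S ∉ chart

NO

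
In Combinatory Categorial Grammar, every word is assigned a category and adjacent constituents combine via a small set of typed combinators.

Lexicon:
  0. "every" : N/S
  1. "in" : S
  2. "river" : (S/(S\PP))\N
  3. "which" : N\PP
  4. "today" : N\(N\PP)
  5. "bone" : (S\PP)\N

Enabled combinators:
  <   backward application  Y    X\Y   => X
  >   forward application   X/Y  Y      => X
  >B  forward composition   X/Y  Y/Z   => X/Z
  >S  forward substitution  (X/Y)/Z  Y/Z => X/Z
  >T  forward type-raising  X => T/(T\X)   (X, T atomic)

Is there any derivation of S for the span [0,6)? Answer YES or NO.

[0,6] S   >
  [0,3] S/(S\PP)   <
    [0,2] N   >
      [0,1] "every" : N/S
      [1,2] "in" : S
    [2,3] "river" : (S/(S\PP))\N
  [3,6] S\PP   <
    [3,5] N   <
      [3,4] "which" : N\PP
      [4,5] "today" : N\(N\PP)
    [5,6] "bone" : (S\PP)\N

YES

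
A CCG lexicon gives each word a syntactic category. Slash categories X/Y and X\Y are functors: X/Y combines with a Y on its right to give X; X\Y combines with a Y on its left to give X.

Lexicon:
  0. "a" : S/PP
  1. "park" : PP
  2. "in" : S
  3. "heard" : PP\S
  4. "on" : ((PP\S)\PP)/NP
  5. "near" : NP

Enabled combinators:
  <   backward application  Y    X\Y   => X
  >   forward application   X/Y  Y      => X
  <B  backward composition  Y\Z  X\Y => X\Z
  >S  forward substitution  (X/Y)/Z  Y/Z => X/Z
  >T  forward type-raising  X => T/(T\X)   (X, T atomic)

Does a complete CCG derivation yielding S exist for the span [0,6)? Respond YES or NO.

S/PP PP S PP\S ((PP\S)\PP)/NP NP
CKY chart[0,6] = {N/(N\PP), NP/(NP\PP), PP, PP/(PP\PP), S/(S\PP)}; S ∉ chart

NO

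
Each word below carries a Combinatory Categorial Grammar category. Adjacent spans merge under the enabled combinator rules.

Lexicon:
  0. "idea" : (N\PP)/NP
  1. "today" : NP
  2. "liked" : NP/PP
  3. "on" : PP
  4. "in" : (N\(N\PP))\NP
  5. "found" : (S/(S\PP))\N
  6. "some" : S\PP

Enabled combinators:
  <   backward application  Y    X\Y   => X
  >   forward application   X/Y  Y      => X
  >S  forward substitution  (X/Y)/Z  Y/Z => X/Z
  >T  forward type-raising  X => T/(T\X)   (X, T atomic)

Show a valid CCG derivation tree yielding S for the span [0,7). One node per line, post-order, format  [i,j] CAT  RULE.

[0,7] S   >
  [0,6] S/(S\PP)   <
    [0,5] N   <
      [0,2] N\PP   >
        [0,1] "idea" : (N\PP)/NP
        [1,2] "today" : NP
      [2,5] N\(N\PP)   <
        [2,4] NP   >
          [2,3] "liked" : NP/PP
          [3,4] "on" : PP
        [4,5] "in" : (N\(N\PP))\NP
    [5,6] "found" : (S/(S\PP))\N
  [6,7] "some" : S\PP

[0,1] (N\PP)/NP  lex  "idea"
[1,2] NP  lex  "today"
[0,2] N\PP  >  k=1
[2,3] NP/PP  lex  "liked"
[3,4] PP  lex  "on"
[2,4] NP  >  k=3
[4,5] (N\(N\PP))\NP  lex  "in"
[2,5] N\(N\PP)  <  k=4
[0,5] N  <  k=2
[5,6] (S/(S\PP))\N  lex  "found"
[0,6] S/(S\PP)  <  k=5
[6,7] S\PP  lex  "some"
[0,7] S  >  k=6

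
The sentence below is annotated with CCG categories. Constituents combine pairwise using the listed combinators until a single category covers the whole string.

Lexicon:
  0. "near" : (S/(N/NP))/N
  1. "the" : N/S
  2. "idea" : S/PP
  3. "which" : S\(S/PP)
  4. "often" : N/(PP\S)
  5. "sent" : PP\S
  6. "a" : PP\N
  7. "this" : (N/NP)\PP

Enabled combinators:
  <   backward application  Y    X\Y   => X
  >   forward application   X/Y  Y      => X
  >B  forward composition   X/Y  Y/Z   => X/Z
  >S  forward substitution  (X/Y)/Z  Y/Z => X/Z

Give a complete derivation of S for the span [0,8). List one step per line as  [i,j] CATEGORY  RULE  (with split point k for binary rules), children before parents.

[0,8] S   >
  [0,4] S/(N/NP)   >
    [0,1] "near" : (S/(N/NP))/N
    [1,4] N   >
      [1,2] "the" : N/S
      [2,4] S   <
        [2,3] "idea" : S/PP
        [3,4] "which" : S\(S/PP)
  [4,8] N/NP   <
    [4,7] PP   <
      [4,6] N   >
        [4,5] "often" : N/(PP\S)
        [5,6] "sent" : PP\S
      [6,7] "a" : PP\N
    [7,8] "this" : (N/NP)\PP

[0,1] (S/(N/NP))/N  lex  "near"
[1,2] N/S  lex  "the"
[2,3] S/PP  lex  "idea"
[3,4] S\(S/PP)  lex  "which"
[2,4] S  <  k=3
[1,4] N  >  k=2
[0,4] S/(N/NP)  >  k=1
[4,5] N/(PP\S)  lex  "often"
[5,6] PP\S  lex  "sent"
[4,6] N  >  k=5
[6,7] PP\N  lex  "a"
[4,7] PP  <  k=6
[7,8] (N/NP)\PP  lex  "this"
[4,8] N/NP  <  k=7
[0,8] S  >  k=4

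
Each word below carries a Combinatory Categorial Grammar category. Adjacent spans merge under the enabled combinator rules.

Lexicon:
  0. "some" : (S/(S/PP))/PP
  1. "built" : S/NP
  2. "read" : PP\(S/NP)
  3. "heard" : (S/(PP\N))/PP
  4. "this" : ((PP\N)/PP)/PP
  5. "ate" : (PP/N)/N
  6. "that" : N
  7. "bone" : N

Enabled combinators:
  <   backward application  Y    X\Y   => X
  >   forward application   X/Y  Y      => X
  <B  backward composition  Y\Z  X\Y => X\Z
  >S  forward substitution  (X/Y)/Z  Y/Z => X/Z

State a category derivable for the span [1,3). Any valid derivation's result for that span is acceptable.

[0,8] S   >
  [0,3] S/(S/PP)   >
    [0,1] "some" : (S/(S/PP))/PP
    [1,3] PP   <
      [1,2] "built" : S/NP
      [2,3] "read" : PP\(S/NP)
  [3,8] S/PP   >S
    [3,4] "heard" : (S/(PP\N))/PP
    [4,8] (PP\N)/PP   >
      [4,5] "this" : ((PP\N)/PP)/PP
      [5,8] PP   >
        [5,7] PP/N   >
          [5,6] "ate" : (PP/N)/N
          [6,7] "that" : N
        [7,8] "bone" : N

PP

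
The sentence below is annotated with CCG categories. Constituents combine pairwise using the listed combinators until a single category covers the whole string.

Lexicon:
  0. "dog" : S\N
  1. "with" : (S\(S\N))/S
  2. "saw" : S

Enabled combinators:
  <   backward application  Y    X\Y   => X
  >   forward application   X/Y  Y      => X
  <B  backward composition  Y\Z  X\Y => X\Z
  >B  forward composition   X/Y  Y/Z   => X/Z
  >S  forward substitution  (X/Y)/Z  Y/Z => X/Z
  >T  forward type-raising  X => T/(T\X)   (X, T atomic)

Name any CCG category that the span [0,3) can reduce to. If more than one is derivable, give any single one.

S

[0,3] S   <
  [0,1] "dog" : S\N
  [1,3] S\(S\N)   >
    [1,2] "with" : (S\(S\N))/S
    [2,3] "saw" : S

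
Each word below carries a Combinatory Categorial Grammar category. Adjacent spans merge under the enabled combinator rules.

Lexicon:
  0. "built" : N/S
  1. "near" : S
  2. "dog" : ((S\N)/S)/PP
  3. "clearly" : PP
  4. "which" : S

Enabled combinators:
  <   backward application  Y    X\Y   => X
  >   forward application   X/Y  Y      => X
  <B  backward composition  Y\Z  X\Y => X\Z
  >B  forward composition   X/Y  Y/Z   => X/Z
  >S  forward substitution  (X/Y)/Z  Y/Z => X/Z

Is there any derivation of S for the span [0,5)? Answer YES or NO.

[0,5] S   <
  [0,2] N   >
    [0,1] "built" : N/S
    [1,2] "near" : S
  [2,5] S\N   >
    [2,4] (S\N)/S   >
      [2,3] "dog" : ((S\N)/S)/PP
      [3,4] "clearly" : PP
    [4,5] "which" : S

YES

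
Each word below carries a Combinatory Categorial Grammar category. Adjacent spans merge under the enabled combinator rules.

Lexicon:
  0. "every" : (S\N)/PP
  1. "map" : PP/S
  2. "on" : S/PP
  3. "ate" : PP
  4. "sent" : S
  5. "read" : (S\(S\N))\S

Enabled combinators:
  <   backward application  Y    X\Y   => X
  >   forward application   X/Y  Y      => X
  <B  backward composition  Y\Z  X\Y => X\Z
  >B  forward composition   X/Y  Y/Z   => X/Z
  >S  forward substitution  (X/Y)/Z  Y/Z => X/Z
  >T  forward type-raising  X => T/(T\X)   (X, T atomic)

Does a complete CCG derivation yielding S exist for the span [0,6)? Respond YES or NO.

YES

[0,6] S   <
  [0,4] S\N   >
    [0,1] "every" : (S\N)/PP
    [1,4] PP   >
      [1,2] "map" : PP/S
      [2,4] S   >
        [2,3] "on" : S/PP
        [3,4] "ate" : PP
  [4,6] S\(S\N)   <
    [4,5] "sent" : S
    [5,6] "read" : (S\(S\N))\S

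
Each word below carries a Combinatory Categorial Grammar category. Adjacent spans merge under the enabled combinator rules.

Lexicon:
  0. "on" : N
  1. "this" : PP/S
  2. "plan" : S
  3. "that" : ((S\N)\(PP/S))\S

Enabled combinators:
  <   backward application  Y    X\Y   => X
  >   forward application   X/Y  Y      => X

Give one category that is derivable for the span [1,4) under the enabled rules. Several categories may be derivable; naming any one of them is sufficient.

S\N

[0,4] S   <
  [0,1] "on" : N
  [1,4] S\N   <
    [1,2] "this" : PP/S
    [2,4] (S\N)\(PP/S)   <
      [2,3] "plan" : S
      [3,4] "that" : ((S\N)\(PP/S))\S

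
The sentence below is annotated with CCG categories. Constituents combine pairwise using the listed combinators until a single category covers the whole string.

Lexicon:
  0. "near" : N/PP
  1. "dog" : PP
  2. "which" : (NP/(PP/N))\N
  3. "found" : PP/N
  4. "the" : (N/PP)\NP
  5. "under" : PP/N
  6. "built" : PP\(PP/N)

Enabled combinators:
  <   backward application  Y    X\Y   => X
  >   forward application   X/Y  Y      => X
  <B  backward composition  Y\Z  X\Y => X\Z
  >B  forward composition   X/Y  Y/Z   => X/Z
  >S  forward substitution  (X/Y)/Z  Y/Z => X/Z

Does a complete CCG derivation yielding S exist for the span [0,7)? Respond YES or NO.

N/PP PP (NP/(PP/N))\N PP/N (N/PP)\NP PP/N PP\(PP/N)
CKY chart[0,7] = {N}; S ∉ chart

NO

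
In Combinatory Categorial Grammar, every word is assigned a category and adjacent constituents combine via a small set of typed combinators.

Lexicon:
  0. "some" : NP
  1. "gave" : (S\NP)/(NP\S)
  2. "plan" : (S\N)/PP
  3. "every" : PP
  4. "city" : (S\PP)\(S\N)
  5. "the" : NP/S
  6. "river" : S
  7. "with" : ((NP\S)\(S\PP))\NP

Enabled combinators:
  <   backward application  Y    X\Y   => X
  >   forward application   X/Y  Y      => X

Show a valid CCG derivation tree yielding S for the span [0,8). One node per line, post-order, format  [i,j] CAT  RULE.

[0,8] S   <
  [0,1] "some" : NP
  [1,8] S\NP   >
    [1,2] "gave" : (S\NP)/(NP\S)
    [2,8] NP\S   <
      [2,5] S\PP   <
        [2,4] S\N   >
          [2,3] "plan" : (S\N)/PP
          [3,4] "every" : PP
        [4,5] "city" : (S\PP)\(S\N)
      [5,8] (NP\S)\(S\PP)   <
        [5,7] NP   >
          [5,6] "the" : NP/S
          [6,7] "river" : S
        [7,8] "with" : ((NP\S)\(S\PP))\NP

[0,1] NP  lex  "some"
[1,2] (S\NP)/(NP\S)  lex  "gave"
[2,3] (S\N)/PP  lex  "plan"
[3,4] PP  lex  "every"
[2,4] S\N  >  k=3
[4,5] (S\PP)\(S\N)  lex  "city"
[2,5] S\PP  <  k=4
[5,6] NP/S  lex  "the"
[6,7] S  lex  "river"
[5,7] NP  >  k=6
[7,8] ((NP\S)\(S\PP))\NP  lex  "with"
[5,8] (NP\S)\(S\PP)  <  k=7
[2,8] NP\S  <  k=5
[1,8] S\NP  >  k=2
[0,8] S  <  k=1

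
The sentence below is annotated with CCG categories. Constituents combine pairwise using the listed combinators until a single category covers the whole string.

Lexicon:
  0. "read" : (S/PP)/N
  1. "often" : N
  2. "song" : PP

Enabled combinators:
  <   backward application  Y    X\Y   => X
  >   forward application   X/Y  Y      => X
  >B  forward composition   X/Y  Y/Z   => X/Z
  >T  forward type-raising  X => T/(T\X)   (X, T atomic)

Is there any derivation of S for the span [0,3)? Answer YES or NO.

[0,3] S   >
  [0,2] S/PP   >
    [0,1] "read" : (S/PP)/N
    [1,2] "often" : N
  [2,3] "song" : PP

YES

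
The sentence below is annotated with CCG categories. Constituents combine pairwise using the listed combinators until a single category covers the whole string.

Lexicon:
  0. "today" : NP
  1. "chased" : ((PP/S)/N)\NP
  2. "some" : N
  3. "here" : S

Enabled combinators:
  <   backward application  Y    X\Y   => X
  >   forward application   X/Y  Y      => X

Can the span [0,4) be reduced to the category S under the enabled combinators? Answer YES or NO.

NO

NP ((PP/S)/N)\NP N S
CKY chart[0,4] = {PP}; S ∉ chart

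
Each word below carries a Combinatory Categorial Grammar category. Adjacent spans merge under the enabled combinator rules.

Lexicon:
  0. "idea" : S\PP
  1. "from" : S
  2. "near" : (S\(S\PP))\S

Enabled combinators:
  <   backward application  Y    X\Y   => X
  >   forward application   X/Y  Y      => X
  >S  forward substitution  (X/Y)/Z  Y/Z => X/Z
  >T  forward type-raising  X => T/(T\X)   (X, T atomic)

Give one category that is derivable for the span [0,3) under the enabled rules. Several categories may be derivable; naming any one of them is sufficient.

S

[0,3] S   <
  [0,1] "idea" : S\PP
  [1,3] S\(S\PP)   <
    [1,2] "from" : S
    [2,3] "near" : (S\(S\PP))\S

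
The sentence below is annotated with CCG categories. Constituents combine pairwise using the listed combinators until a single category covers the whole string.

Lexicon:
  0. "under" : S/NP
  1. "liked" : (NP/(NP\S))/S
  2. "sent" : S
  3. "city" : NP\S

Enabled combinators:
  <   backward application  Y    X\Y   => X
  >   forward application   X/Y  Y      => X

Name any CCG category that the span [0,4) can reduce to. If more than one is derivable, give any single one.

[0,4] S   >
  [0,1] "under" : S/NP
  [1,4] NP   >
    [1,3] NP/(NP\S)   >
      [1,2] "liked" : (NP/(NP\S))/S
      [2,3] "sent" : S
    [3,4] "city" : NP\S

S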